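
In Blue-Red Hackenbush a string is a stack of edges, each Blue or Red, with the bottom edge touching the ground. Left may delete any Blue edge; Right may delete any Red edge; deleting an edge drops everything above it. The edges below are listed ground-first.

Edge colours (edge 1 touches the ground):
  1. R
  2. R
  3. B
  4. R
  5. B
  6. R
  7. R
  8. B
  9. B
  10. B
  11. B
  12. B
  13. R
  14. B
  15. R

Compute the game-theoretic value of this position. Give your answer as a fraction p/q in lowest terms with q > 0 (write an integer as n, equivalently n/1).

-13835/8192

Prefix values for R R B R B R R B B B B B R B R via {L|R} + simplicity:
R: Left { ∅ }, Right { 0 } => simplest -1
RR: Left { ∅ }, Right { -1 0 } => simplest -2
RRB: Left { -2 }, Right { -1 0 } => simplest -3/2
RRBR: Left { -2 }, Right { -3/2 -1 0 } => simplest -7/4
RRBRB: Left { -2 -7/4 }, Right { -3/2 -1 0 } => simplest -13/8
RRBRBR: Left { -2 -7/4 }, Right { -13/8 -3/2 -1 0 } => simplest -27/16
RRBRBRR: Left { -2 -7/4 }, Right { -27/16 -13/8 -3/2 -1 0 } => simplest -55/32
RRBRBRRB: Left { -2 -7/4 -55/32 }, Right { -27/16 -13/8 -3/2 -1 0 } => simplest -109/64
RRBRBRRBB: Left { -2 -7/4 -55/32 -109/64 }, Right { -27/16 -13/8 -3/2 -1 0 } => simplest -217/128
RRBRBRRBBB: Left { -2 -7/4 -55/32 -109/64 -217/128 }, Right { -27/16 -13/8 -3/2 -1 0 } => simplest -433/256
RRBRBRRBBBB: Left { -2 -7/4 -55/32 -109/64 -217/128 -433/256 }, Right { -27/16 -13/8 -3/2 -1 0 } => simplest -865/512
RRBRBRRBBBBB: Left { -2 -7/4 -55/32 -109/64 -217/128 -433/256 -865/512 }, Right { -27/16 -13/8 -3/2 -1 0 } => simplest -1729/1024
RRBRBRRBBBBBR: Left { -2 -7/4 -55/32 -109/64 -217/128 -433/256 -865/512 }, Right { -1729/1024 -27/16 -13/8 -3/2 -1 0 } => simplest -3459/2048
RRBRBRRBBBBBRB: Left { -2 -7/4 -55/32 -109/64 -217/128 -433/256 -865/512 -3459/2048 }, Right { -1729/1024 -27/16 -13/8 -3/2 -1 0 } => simplest -6917/4096
RRBRBRRBBBBBRBR: Left { -2 -7/4 -55/32 -109/64 -217/128 -433/256 -865/512 -3459/2048 }, Right { -6917/4096 -1729/1024 -27/16 -13/8 -3/2 -1 0 } => simplest -13835/8192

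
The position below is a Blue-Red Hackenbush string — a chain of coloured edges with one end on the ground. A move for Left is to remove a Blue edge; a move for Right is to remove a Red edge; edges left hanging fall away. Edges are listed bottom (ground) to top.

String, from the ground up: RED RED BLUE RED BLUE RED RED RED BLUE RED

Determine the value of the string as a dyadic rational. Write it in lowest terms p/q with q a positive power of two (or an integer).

-443/256

Build G(s[:k]) for k = 1..10, string s = RED RED BLUE RED BLUE RED RED RED BLUE RED.
edge 1 of 10 (RED): { (no moves) | 0 } => -1
edge 2 of 10 (RED): { (no moves) | -1, 0 } => -2
edge 3 of 10 (BLUE): { -2 | -1, 0 } => -3/2
edge 4 of 10 (RED): { -2 | -3/2, -1, 0 } => -7/4
edge 5 of 10 (BLUE): { -2, -7/4 | -3/2, -1, 0 } => -13/8
edge 6 of 10 (RED): { -2, -7/4 | -13/8, -3/2, -1, 0 } => -27/16
edge 7 of 10 (RED): { -2, -7/4 | -27/16, -13/8, -3/2, -1, 0 } => -55/32
edge 8 of 10 (RED): { -2, -7/4 | -55/32, -27/16, -13/8, -3/2, -1, 0 } => -111/64
edge 9 of 10 (BLUE): { -2, -7/4, -111/64 | -55/32, -27/16, -13/8, -3/2, -1, 0 } => -221/128
edge 10 of 10 (RED): { -2, -7/4, -111/64 | -221/128, -55/32, -27/16, -13/8, -3/2, -1, 0 } => -443/256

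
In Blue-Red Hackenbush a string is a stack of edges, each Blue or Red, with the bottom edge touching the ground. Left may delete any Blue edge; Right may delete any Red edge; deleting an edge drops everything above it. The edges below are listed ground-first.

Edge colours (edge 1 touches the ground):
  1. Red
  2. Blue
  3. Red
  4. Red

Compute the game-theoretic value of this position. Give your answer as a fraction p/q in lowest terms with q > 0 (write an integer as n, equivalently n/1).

-7/8

Prefix values for Red Blue Red Red via {L|R} + simplicity:
g(R) = { ∅ | 0 } => -1
g(RB) = { -1 | 0 } => -1/2
g(RBR) = { -1 | -1/2, 0 } => -3/4
g(RBRR) = { -1 | -3/4, -1/2, 0 } => -7/8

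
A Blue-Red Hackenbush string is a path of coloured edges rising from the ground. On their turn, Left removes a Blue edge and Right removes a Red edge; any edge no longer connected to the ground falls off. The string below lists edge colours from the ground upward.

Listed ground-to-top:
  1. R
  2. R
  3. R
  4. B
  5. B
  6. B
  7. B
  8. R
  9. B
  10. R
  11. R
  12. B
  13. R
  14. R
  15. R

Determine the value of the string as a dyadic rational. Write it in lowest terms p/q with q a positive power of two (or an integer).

-8559/4096

1 of 15 · R · max L −∞ · min R 0 so -1
2 of 15 · RR · max L −∞ · min R -1 so -2
3 of 15 · RRR · max L −∞ · min R -2 so -3
4 of 15 · RRRB · max L -3 · min R -2 so -5/2
5 of 15 · RRRBB · max L -5/2 · min R -2 so -9/4
6 of 15 · RRRBBB · max L -9/4 · min R -2 so -17/8
7 of 15 · RRRBBBB · max L -17/8 · min R -2 so -33/16
8 of 15 · RRRBBBBR · max L -17/8 · min R -33/16 so -67/32
9 of 15 · RRRBBBBRB · max L -67/32 · min R -33/16 so -133/64
10 of 15 · RRRBBBBRBR · max L -67/32 · min R -133/64 so -267/128
11 of 15 · RRRBBBBRBRR · max L -67/32 · min R -267/128 so -535/256
12 of 15 · RRRBBBBRBRRB · max L -535/256 · min R -267/128 so -1069/512
13 of 15 · RRRBBBBRBRRBR · max L -535/256 · min R -1069/512 so -2139/1024
14 of 15 · RRRBBBBRBRRBRR · max L -535/256 · min R -2139/1024 so -4279/2048
15 of 15 · RRRBBBBRBRRBRRR · max L -535/256 · min R -4279/2048 so -8559/4096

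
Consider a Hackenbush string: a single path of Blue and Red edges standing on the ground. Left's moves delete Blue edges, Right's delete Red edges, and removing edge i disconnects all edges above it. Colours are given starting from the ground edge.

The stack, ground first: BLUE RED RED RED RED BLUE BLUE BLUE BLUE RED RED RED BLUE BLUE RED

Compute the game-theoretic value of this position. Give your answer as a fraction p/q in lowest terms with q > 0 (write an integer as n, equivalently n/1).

1933/16384

g(B) = { 0 | · } => 1
g(BR) = { 0 | 1 } => 1/2
g(BRR) = { 0 | 1/2, 1 } => 1/4
g(BRRR) = { 0 | 1/4, 1/2, 1 } => 1/8
g(BRRRR) = { 0 | 1/8, 1/4, 1/2, 1 } => 1/16
g(BRRRRB) = { 0, 1/16 | 1/8, 1/4, 1/2, 1 } => 3/32
g(BRRRRBB) = { 0, 1/16, 3/32 | 1/8, 1/4, 1/2, 1 } => 7/64
g(BRRRRBBB) = { 0, 1/16, 3/32, 7/64 | 1/8, 1/4, 1/2, 1 } => 15/128
g(BRRRRBBBB) = { 0, 1/16, 3/32, 7/64, 15/128 | 1/8, 1/4, 1/2, 1 } => 31/256
g(BRRRRBBBBR) = { 0, 1/16, 3/32, 7/64, 15/128 | 31/256, 1/8, 1/4, 1/2, 1 } => 61/512
g(BRRRRBBBBRR) = { 0, 1/16, 3/32, 7/64, 15/128 | 61/512, 31/256, 1/8, 1/4, 1/2, 1 } => 121/1024
g(BRRRRBBBBRRR) = { 0, 1/16, 3/32, 7/64, 15/128 | 121/1024, 61/512, 31/256, 1/8, 1/4, 1/2, 1 } => 241/2048
g(BRRRRBBBBRRRB) = { 0, 1/16, 3/32, 7/64, 15/128, 241/2048 | 121/1024, 61/512, 31/256, 1/8, 1/4, 1/2, 1 } => 483/4096
g(BRRRRBBBBRRRBB) = { 0, 1/16, 3/32, 7/64, 15/128, 241/2048, 483/4096 | 121/1024, 61/512, 31/256, 1/8, 1/4, 1/2, 1 } => 967/8192
g(BRRRRBBBBRRRBBR) = { 0, 1/16, 3/32, 7/64, 15/128, 241/2048, 483/4096 | 967/8192, 121/1024, 61/512, 31/256, 1/8, 1/4, 1/2, 1 } => 1933/16384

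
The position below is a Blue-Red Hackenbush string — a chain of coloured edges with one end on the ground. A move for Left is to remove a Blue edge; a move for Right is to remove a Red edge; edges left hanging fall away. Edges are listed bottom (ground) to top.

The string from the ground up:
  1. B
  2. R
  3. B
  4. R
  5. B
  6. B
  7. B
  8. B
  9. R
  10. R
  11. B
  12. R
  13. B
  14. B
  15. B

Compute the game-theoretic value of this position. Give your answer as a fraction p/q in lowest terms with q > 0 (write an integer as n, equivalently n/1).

12079/16384

Recurse on prefixes of the 15-edge string B R B R B B B B R R B R B B B:
B: Left { 0 }, Right { none } → simplest 1
BR: Left { 0 }, Right { 1 } → simplest 1/2
BRB: Left { 0; 1/2 }, Right { 1 } → simplest 3/4
BRBR: Left { 0; 1/2 }, Right { 3/4; 1 } → simplest 5/8
BRBRB: Left { 0; 1/2; 5/8 }, Right { 3/4; 1 } → simplest 11/16
BRBRBB: Left { 0; 1/2; 5/8; 11/16 }, Right { 3/4; 1 } → simplest 23/32
BRBRBBB: Left { 0; 1/2; 5/8; 11/16; 23/32 }, Right { 3/4; 1 } → simplest 47/64
BRBRBBBB: Left { 0; 1/2; 5/8; 11/16; 23/32; 47/64 }, Right { 3/4; 1 } → simplest 95/128
BRBRBBBBR: Left { 0; 1/2; 5/8; 11/16; 23/32; 47/64 }, Right { 95/128; 3/4; 1 } → simplest 189/256
BRBRBBBBRR: Left { 0; 1/2; 5/8; 11/16; 23/32; 47/64 }, Right { 189/256; 95/128; 3/4; 1 } → simplest 377/512
BRBRBBBBRRB: Left { 0; 1/2; 5/8; 11/16; 23/32; 47/64; 377/512 }, Right { 189/256; 95/128; 3/4; 1 } → simplest 755/1024
BRBRBBBBRRBR: Left { 0; 1/2; 5/8; 11/16; 23/32; 47/64; 377/512 }, Right { 755/1024; 189/256; 95/128; 3/4; 1 } → simplest 1509/2048
BRBRBBBBRRBRB: Left { 0; 1/2; 5/8; 11/16; 23/32; 47/64; 377/512; 1509/2048 }, Right { 755/1024; 189/256; 95/128; 3/4; 1 } → simplest 3019/4096
BRBRBBBBRRBRBB: Left { 0; 1/2; 5/8; 11/16; 23/32; 47/64; 377/512; 1509/2048; 3019/4096 }, Right { 755/1024; 189/256; 95/128; 3/4; 1 } → simplest 6039/8192
BRBRBBBBRRBRBBB: Left { 0; 1/2; 5/8; 11/16; 23/32; 47/64; 377/512; 1509/2048; 3019/4096; 6039/8192 }, Right { 755/1024; 189/256; 95/128; 3/4; 1 } → simplest 12079/16384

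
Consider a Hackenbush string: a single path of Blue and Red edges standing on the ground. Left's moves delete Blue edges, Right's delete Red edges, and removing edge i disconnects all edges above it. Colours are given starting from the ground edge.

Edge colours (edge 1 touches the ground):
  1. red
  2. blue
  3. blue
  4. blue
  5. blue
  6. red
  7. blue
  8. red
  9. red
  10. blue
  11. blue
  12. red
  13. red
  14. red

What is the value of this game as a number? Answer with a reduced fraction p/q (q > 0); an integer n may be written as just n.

-719/8192

r: Left {  }, Right { 0 } = simplest -1
rb: Left { -1 }, Right { 0 } = simplest -1/2
rbb: Left { -1 -1/2 }, Right { 0 } = simplest -1/4
rbbb: Left { -1 -1/2 -1/4 }, Right { 0 } = simplest -1/8
rbbbb: Left { -1 -1/2 -1/4 -1/8 }, Right { 0 } = simplest -1/16
rbbbbr: Left { -1 -1/2 -1/4 -1/8 }, Right { -1/16 0 } = simplest -3/32
rbbbbrb: Left { -1 -1/2 -1/4 -1/8 -3/32 }, Right { -1/16 0 } = simplest -5/64
rbbbbrbr: Left { -1 -1/2 -1/4 -1/8 -3/32 }, Right { -5/64 -1/16 0 } = simplest -11/128
rbbbbrbrr: Left { -1 -1/2 -1/4 -1/8 -3/32 }, Right { -11/128 -5/64 -1/16 0 } = simplest -23/256
rbbbbrbrrb: Left { -1 -1/2 -1/4 -1/8 -3/32 -23/256 }, Right { -11/128 -5/64 -1/16 0 } = simplest -45/512
rbbbbrbrrbb: Left { -1 -1/2 -1/4 -1/8 -3/32 -23/256 -45/512 }, Right { -11/128 -5/64 -1/16 0 } = simplest -89/1024
rbbbbrbrrbbr: Left { -1 -1/2 -1/4 -1/8 -3/32 -23/256 -45/512 }, Right { -89/1024 -11/128 -5/64 -1/16 0 } = simplest -179/2048
rbbbbrbrrbbrr: Left { -1 -1/2 -1/4 -1/8 -3/32 -23/256 -45/512 }, Right { -179/2048 -89/1024 -11/128 -5/64 -1/16 0 } = simplest -359/4096
rbbbbrbrrbbrrr: Left { -1 -1/2 -1/4 -1/8 -3/32 -23/256 -45/512 }, Right { -359/4096 -179/2048 -89/1024 -11/128 -5/64 -1/16 0 } = simplest -719/8192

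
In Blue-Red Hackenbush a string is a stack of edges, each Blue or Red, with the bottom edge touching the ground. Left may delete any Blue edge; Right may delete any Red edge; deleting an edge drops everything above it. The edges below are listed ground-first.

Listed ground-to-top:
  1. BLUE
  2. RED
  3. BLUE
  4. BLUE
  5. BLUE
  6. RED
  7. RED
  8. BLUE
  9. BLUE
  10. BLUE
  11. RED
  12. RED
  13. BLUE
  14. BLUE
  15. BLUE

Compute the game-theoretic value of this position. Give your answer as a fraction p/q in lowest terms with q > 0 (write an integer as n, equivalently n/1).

step 1: add BLUE to get B; options L={ 0 } R={  } → 1
step 2: add RED to get BR; options L={ 0 } R={ 1 } → 1/2
step 3: add BLUE to get BRB; options L={ 0; 1/2 } R={ 1 } → 3/4
step 4: add BLUE to get BRBB; options L={ 0; 1/2; 3/4 } R={ 1 } → 7/8
step 5: add BLUE to get BRBBB; options L={ 0; 1/2; 3/4; 7/8 } R={ 1 } → 15/16
step 6: add RED to get BRBBBR; options L={ 0; 1/2; 3/4; 7/8 } R={ 15/16; 1 } → 29/32
step 7: add RED to get BRBBBRR; options L={ 0; 1/2; 3/4; 7/8 } R={ 29/32; 15/16; 1 } → 57/64
step 8: add BLUE to get BRBBBRRB; options L={ 0; 1/2; 3/4; 7/8; 57/64 } R={ 29/32; 15/16; 1 } → 115/128
step 9: add BLUE to get BRBBBRRBB; options L={ 0; 1/2; 3/4; 7/8; 57/64; 115/128 } R={ 29/32; 15/16; 1 } → 231/256
step 10: add BLUE to get BRBBBRRBBB; options L={ 0; 1/2; 3/4; 7/8; 57/64; 115/128; 231/256 } R={ 29/32; 15/16; 1 } → 463/512
step 11: add RED to get BRBBBRRBBBR; options L={ 0; 1/2; 3/4; 7/8; 57/64; 115/128; 231/256 } R={ 463/512; 29/32; 15/16; 1 } → 925/1024
step 12: add RED to get BRBBBRRBBBRR; options L={ 0; 1/2; 3/4; 7/8; 57/64; 115/128; 231/256 } R={ 925/1024; 463/512; 29/32; 15/16; 1 } → 1849/2048
step 13: add BLUE to get BRBBBRRBBBRRB; options L={ 0; 1/2; 3/4; 7/8; 57/64; 115/128; 231/256; 1849/2048 } R={ 925/1024; 463/512; 29/32; 15/16; 1 } → 3699/4096
step 14: add BLUE to get BRBBBRRBBBRRBB; options L={ 0; 1/2; 3/4; 7/8; 57/64; 115/128; 231/256; 1849/2048; 3699/4096 } R={ 925/1024; 463/512; 29/32; 15/16; 1 } → 7399/8192
step 15: add BLUE to get BRBBBRRBBBRRBBB; options L={ 0; 1/2; 3/4; 7/8; 57/64; 115/128; 231/256; 1849/2048; 3699/4096; 7399/8192 } R={ 925/1024; 463/512; 29/32; 15/16; 1 } → 14799/16384

14799/16384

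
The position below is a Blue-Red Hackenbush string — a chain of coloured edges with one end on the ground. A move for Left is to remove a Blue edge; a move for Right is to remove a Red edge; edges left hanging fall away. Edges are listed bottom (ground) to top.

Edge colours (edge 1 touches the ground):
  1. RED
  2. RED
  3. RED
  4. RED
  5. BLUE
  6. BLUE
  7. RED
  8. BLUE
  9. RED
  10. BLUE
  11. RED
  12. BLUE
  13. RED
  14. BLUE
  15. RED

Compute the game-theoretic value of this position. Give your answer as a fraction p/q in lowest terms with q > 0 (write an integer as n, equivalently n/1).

-6827/2048

step 1: add RED to get R; options L={ · } R={ 0 } gives -1
step 2: add RED to get RR; options L={ · } R={ -1, 0 } gives -2
step 3: add RED to get RRR; options L={ · } R={ -2, -1, 0 } gives -3
step 4: add RED to get RRRR; options L={ · } R={ -3, -2, -1, 0 } gives -4
step 5: add BLUE to get RRRRB; options L={ -4 } R={ -3, -2, -1, 0 } gives -7/2
step 6: add BLUE to get RRRRBB; options L={ -4, -7/2 } R={ -3, -2, -1, 0 } gives -13/4
step 7: add RED to get RRRRBBR; options L={ -4, -7/2 } R={ -13/4, -3, -2, -1, 0 } gives -27/8
step 8: add BLUE to get RRRRBBRB; options L={ -4, -7/2, -27/8 } R={ -13/4, -3, -2, -1, 0 } gives -53/16
step 9: add RED to get RRRRBBRBR; options L={ -4, -7/2, -27/8 } R={ -53/16, -13/4, -3, -2, -1, 0 } gives -107/32
step 10: add BLUE to get RRRRBBRBRB; options L={ -4, -7/2, -27/8, -107/32 } R={ -53/16, -13/4, -3, -2, -1, 0 } gives -213/64
step 11: add RED to get RRRRBBRBRBR; options L={ -4, -7/2, -27/8, -107/32 } R={ -213/64, -53/16, -13/4, -3, -2, -1, 0 } gives -427/128
step 12: add BLUE to get RRRRBBRBRBRB; options L={ -4, -7/2, -27/8, -107/32, -427/128 } R={ -213/64, -53/16, -13/4, -3, -2, -1, 0 } gives -853/256
step 13: add RED to get RRRRBBRBRBRBR; options L={ -4, -7/2, -27/8, -107/32, -427/128 } R={ -853/256, -213/64, -53/16, -13/4, -3, -2, -1, 0 } gives -1707/512
step 14: add BLUE to get RRRRBBRBRBRBRB; options L={ -4, -7/2, -27/8, -107/32, -427/128, -1707/512 } R={ -853/256, -213/64, -53/16, -13/4, -3, -2, -1, 0 } gives -3413/1024
step 15: add RED to get RRRRBBRBRBRBRBR; options L={ -4, -7/2, -27/8, -107/32, -427/128, -1707/512 } R={ -3413/1024, -853/256, -213/64, -53/16, -13/4, -3, -2, -1, 0 } gives -6827/2048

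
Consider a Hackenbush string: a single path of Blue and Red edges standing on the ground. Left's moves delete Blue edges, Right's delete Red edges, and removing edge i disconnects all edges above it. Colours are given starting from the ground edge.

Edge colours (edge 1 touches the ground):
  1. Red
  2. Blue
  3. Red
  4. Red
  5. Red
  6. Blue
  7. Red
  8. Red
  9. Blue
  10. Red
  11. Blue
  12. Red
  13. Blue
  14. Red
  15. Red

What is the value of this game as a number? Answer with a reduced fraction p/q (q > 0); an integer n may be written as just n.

-15191/16384

1 of 15 · R · max L −∞ · min R 0 → -1
2 of 15 · RB · max L -1 · min R 0 → -1/2
3 of 15 · RBR · max L -1 · min R -1/2 → -3/4
4 of 15 · RBRR · max L -1 · min R -3/4 → -7/8
5 of 15 · RBRRR · max L -1 · min R -7/8 → -15/16
6 of 15 · RBRRRB · max L -15/16 · min R -7/8 → -29/32
7 of 15 · RBRRRBR · max L -15/16 · min R -29/32 → -59/64
8 of 15 · RBRRRBRR · max L -15/16 · min R -59/64 → -119/128
9 of 15 · RBRRRBRRB · max L -119/128 · min R -59/64 → -237/256
10 of 15 · RBRRRBRRBR · max L -119/128 · min R -237/256 → -475/512
11 of 15 · RBRRRBRRBRB · max L -475/512 · min R -237/256 → -949/1024
12 of 15 · RBRRRBRRBRBR · max L -475/512 · min R -949/1024 → -1899/2048
13 of 15 · RBRRRBRRBRBRB · max L -1899/2048 · min R -949/1024 → -3797/4096
14 of 15 · RBRRRBRRBRBRBR · max L -1899/2048 · min R -3797/4096 → -7595/8192
15 of 15 · RBRRRBRRBRBRBRR · max L -1899/2048 · min R -7595/8192 → -15191/16384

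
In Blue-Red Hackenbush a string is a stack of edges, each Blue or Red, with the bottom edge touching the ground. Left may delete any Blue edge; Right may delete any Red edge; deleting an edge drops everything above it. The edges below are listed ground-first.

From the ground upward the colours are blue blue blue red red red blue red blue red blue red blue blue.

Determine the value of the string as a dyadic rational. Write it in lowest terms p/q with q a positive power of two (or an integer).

4439/2048

Prefix values for blue blue blue red red red blue red blue red blue red blue blue via {L|R} + simplicity:
step 1: add blue to get b; options L={ 0 } R={ · } gives 1
step 2: add blue to get bb; options L={ 0, 1 } R={ · } gives 2
step 3: add blue to get bbb; options L={ 0, 1, 2 } R={ · } gives 3
step 4: add red to get bbbr; options L={ 0, 1, 2 } R={ 3 } gives 5/2
step 5: add red to get bbbrr; options L={ 0, 1, 2 } R={ 5/2, 3 } gives 9/4
step 6: add red to get bbbrrr; options L={ 0, 1, 2 } R={ 9/4, 5/2, 3 } gives 17/8
step 7: add blue to get bbbrrrb; options L={ 0, 1, 2, 17/8 } R={ 9/4, 5/2, 3 } gives 35/16
step 8: add red to get bbbrrrbr; options L={ 0, 1, 2, 17/8 } R={ 35/16, 9/4, 5/2, 3 } gives 69/32
step 9: add blue to get bbbrrrbrb; options L={ 0, 1, 2, 17/8, 69/32 } R={ 35/16, 9/4, 5/2, 3 } gives 139/64
step 10: add red to get bbbrrrbrbr; options L={ 0, 1, 2, 17/8, 69/32 } R={ 139/64, 35/16, 9/4, 5/2, 3 } gives 277/128
step 11: add blue to get bbbrrrbrbrb; options L={ 0, 1, 2, 17/8, 69/32, 277/128 } R={ 139/64, 35/16, 9/4, 5/2, 3 } gives 555/256
step 12: add red to get bbbrrrbrbrbr; options L={ 0, 1, 2, 17/8, 69/32, 277/128 } R={ 555/256, 139/64, 35/16, 9/4, 5/2, 3 } gives 1109/512
step 13: add blue to get bbbrrrbrbrbrb; options L={ 0, 1, 2, 17/8, 69/32, 277/128, 1109/512 } R={ 555/256, 139/64, 35/16, 9/4, 5/2, 3 } gives 2219/1024
step 14: add blue to get bbbrrrbrbrbrbb; options L={ 0, 1, 2, 17/8, 69/32, 277/128, 1109/512, 2219/1024 } R={ 555/256, 139/64, 35/16, 9/4, 5/2, 3 } gives 4439/2048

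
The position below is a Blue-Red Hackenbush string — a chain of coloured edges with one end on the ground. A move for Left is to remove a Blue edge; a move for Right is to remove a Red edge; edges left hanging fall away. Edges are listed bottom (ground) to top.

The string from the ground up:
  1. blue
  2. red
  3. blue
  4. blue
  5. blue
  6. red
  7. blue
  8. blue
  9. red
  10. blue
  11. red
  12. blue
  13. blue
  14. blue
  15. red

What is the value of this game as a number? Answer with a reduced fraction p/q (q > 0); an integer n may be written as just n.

Recurse on prefixes of the 15-edge string blue red blue blue blue red blue blue red blue red blue blue blue red:
step 1: add blue to get b; options L={ 0 } R={  } — 1
step 2: add red to get br; options L={ 0 } R={ 1 } — 1/2
step 3: add blue to get brb; options L={ 0, 1/2 } R={ 1 } — 3/4
step 4: add blue to get brbb; options L={ 0, 1/2, 3/4 } R={ 1 } — 7/8
step 5: add blue to get brbbb; options L={ 0, 1/2, 3/4, 7/8 } R={ 1 } — 15/16
step 6: add red to get brbbbr; options L={ 0, 1/2, 3/4, 7/8 } R={ 15/16, 1 } — 29/32
step 7: add blue to get brbbbrb; options L={ 0, 1/2, 3/4, 7/8, 29/32 } R={ 15/16, 1 } — 59/64
step 8: add blue to get brbbbrbb; options L={ 0, 1/2, 3/4, 7/8, 29/32, 59/64 } R={ 15/16, 1 } — 119/128
step 9: add red to get brbbbrbbr; options L={ 0, 1/2, 3/4, 7/8, 29/32, 59/64 } R={ 119/128, 15/16, 1 } — 237/256
step 10: add blue to get brbbbrbbrb; options L={ 0, 1/2, 3/4, 7/8, 29/32, 59/64, 237/256 } R={ 119/128, 15/16, 1 } — 475/512
step 11: add red to get brbbbrbbrbr; options L={ 0, 1/2, 3/4, 7/8, 29/32, 59/64, 237/256 } R={ 475/512, 119/128, 15/16, 1 } — 949/1024
step 12: add blue to get brbbbrbbrbrb; options L={ 0, 1/2, 3/4, 7/8, 29/32, 59/64, 237/256, 949/1024 } R={ 475/512, 119/128, 15/16, 1 } — 1899/2048
step 13: add blue to get brbbbrbbrbrbb; options L={ 0, 1/2, 3/4, 7/8, 29/32, 59/64, 237/256, 949/1024, 1899/2048 } R={ 475/512, 119/128, 15/16, 1 } — 3799/4096
step 14: add blue to get brbbbrbbrbrbbb; options L={ 0, 1/2, 3/4, 7/8, 29/32, 59/64, 237/256, 949/1024, 1899/2048, 3799/4096 } R={ 475/512, 119/128, 15/16, 1 } — 7599/8192
step 15: add red to get brbbbrbbrbrbbbr; options L={ 0, 1/2, 3/4, 7/8, 29/32, 59/64, 237/256, 949/1024, 1899/2048, 3799/4096 } R={ 7599/8192, 475/512, 119/128, 15/16, 1 } — 15197/16384

15197/16384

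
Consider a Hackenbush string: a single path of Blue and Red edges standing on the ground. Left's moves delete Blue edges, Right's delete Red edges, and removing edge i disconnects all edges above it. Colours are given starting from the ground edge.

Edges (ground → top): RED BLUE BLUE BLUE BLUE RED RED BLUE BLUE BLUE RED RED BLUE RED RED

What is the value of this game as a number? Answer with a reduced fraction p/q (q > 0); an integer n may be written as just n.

-1591/16384

value(R) = { (no moves) | 0 } gives -1
value(RB) = { -1 | 0 } gives -1/2
value(RBB) = { -1, -1/2 | 0 } gives -1/4
value(RBBB) = { -1, -1/2, -1/4 | 0 } gives -1/8
value(RBBBB) = { -1, -1/2, -1/4, -1/8 | 0 } gives -1/16
value(RBBBBR) = { -1, -1/2, -1/4, -1/8 | -1/16, 0 } gives -3/32
value(RBBBBRR) = { -1, -1/2, -1/4, -1/8 | -3/32, -1/16, 0 } gives -7/64
value(RBBBBRRB) = { -1, -1/2, -1/4, -1/8, -7/64 | -3/32, -1/16, 0 } gives -13/128
value(RBBBBRRBB) = { -1, -1/2, -1/4, -1/8, -7/64, -13/128 | -3/32, -1/16, 0 } gives -25/256
value(RBBBBRRBBB) = { -1, -1/2, -1/4, -1/8, -7/64, -13/128, -25/256 | -3/32, -1/16, 0 } gives -49/512
value(RBBBBRRBBBR) = { -1, -1/2, -1/4, -1/8, -7/64, -13/128, -25/256 | -49/512, -3/32, -1/16, 0 } gives -99/1024
value(RBBBBRRBBBRR) = { -1, -1/2, -1/4, -1/8, -7/64, -13/128, -25/256 | -99/1024, -49/512, -3/32, -1/16, 0 } gives -199/2048
value(RBBBBRRBBBRRB) = { -1, -1/2, -1/4, -1/8, -7/64, -13/128, -25/256, -199/2048 | -99/1024, -49/512, -3/32, -1/16, 0 } gives -397/4096
value(RBBBBRRBBBRRBR) = { -1, -1/2, -1/4, -1/8, -7/64, -13/128, -25/256, -199/2048 | -397/4096, -99/1024, -49/512, -3/32, -1/16, 0 } gives -795/8192
value(RBBBBRRBBBRRBRR) = { -1, -1/2, -1/4, -1/8, -7/64, -13/128, -25/256, -199/2048 | -795/8192, -397/4096, -99/1024, -49/512, -3/32, -1/16, 0 } gives -1591/16384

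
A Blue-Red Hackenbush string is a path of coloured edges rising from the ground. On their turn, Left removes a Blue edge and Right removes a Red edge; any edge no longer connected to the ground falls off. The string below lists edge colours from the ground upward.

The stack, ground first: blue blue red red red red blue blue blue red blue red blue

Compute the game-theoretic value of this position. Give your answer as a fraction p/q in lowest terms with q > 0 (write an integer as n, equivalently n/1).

2283/2048

1 of 13 · b · max L 0 · min R +∞ so 1
2 of 13 · bb · max L 1 · min R +∞ so 2
3 of 13 · bbr · max L 1 · min R 2 so 3/2
4 of 13 · bbrr · max L 1 · min R 3/2 so 5/4
5 of 13 · bbrrr · max L 1 · min R 5/4 so 9/8
6 of 13 · bbrrrr · max L 1 · min R 9/8 so 17/16
7 of 13 · bbrrrrb · max L 17/16 · min R 9/8 so 35/32
8 of 13 · bbrrrrbb · max L 35/32 · min R 9/8 so 71/64
9 of 13 · bbrrrrbbb · max L 71/64 · min R 9/8 so 143/128
10 of 13 · bbrrrrbbbr · max L 71/64 · min R 143/128 so 285/256
11 of 13 · bbrrrrbbbrb · max L 285/256 · min R 143/128 so 571/512
12 of 13 · bbrrrrbbbrbr · max L 285/256 · min R 571/512 so 1141/1024
13 of 13 · bbrrrrbbbrbrb · max L 1141/1024 · min R 571/512 so 2283/2048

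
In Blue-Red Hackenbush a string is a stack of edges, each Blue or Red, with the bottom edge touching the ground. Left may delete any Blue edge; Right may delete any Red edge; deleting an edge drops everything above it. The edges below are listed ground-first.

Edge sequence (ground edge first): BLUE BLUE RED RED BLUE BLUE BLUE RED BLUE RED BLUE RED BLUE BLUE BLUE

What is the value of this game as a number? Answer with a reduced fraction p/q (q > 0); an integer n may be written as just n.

Recurse on prefixes of the 15-edge string BLUE BLUE RED RED BLUE BLUE BLUE RED BLUE RED BLUE RED BLUE BLUE BLUE:
1 of 15 · B · max L 0 · min R +∞ ⇒ 1
2 of 15 · BB · max L 1 · min R +∞ ⇒ 2
3 of 15 · BBR · max L 1 · min R 2 ⇒ 3/2
4 of 15 · BBRR · max L 1 · min R 3/2 ⇒ 5/4
5 of 15 · BBRRB · max L 5/4 · min R 3/2 ⇒ 11/8
6 of 15 · BBRRBB · max L 11/8 · min R 3/2 ⇒ 23/16
7 of 15 · BBRRBBB · max L 23/16 · min R 3/2 ⇒ 47/32
8 of 15 · BBRRBBBR · max L 23/16 · min R 47/32 ⇒ 93/64
9 of 15 · BBRRBBBRB · max L 93/64 · min R 47/32 ⇒ 187/128
10 of 15 · BBRRBBBRBR · max L 93/64 · min R 187/128 ⇒ 373/256
11 of 15 · BBRRBBBRBRB · max L 373/256 · min R 187/128 ⇒ 747/512
12 of 15 · BBRRBBBRBRBR · max L 373/256 · min R 747/512 ⇒ 1493/1024
13 of 15 · BBRRBBBRBRBRB · max L 1493/1024 · min R 747/512 ⇒ 2987/2048
14 of 15 · BBRRBBBRBRBRBB · max L 2987/2048 · min R 747/512 ⇒ 5975/4096
15 of 15 · BBRRBBBRBRBRBBB · max L 5975/4096 · min R 747/512 ⇒ 11951/8192

11951/8192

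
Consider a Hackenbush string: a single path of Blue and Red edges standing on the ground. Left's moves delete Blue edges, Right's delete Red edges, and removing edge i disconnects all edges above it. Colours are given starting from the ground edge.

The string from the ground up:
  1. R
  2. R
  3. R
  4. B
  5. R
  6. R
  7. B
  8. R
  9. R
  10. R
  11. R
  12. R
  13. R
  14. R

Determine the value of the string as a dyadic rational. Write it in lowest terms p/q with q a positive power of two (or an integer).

Build g(s[:k]) for k = 1..14, string s = R R R B R R B R R R R R R R.
g(R) = { none | 0 } = -1
g(RR) = { none | -1 0 } = -2
g(RRR) = { none | -2 -1 0 } = -3
g(RRRB) = { -3 | -2 -1 0 } = -5/2
g(RRRBR) = { -3 | -5/2 -2 -1 0 } = -11/4
g(RRRBRR) = { -3 | -11/4 -5/2 -2 -1 0 } = -23/8
g(RRRBRRB) = { -3 -23/8 | -11/4 -5/2 -2 -1 0 } = -45/16
g(RRRBRRBR) = { -3 -23/8 | -45/16 -11/4 -5/2 -2 -1 0 } = -91/32
g(RRRBRRBRR) = { -3 -23/8 | -91/32 -45/16 -11/4 -5/2 -2 -1 0 } = -183/64
g(RRRBRRBRRR) = { -3 -23/8 | -183/64 -91/32 -45/16 -11/4 -5/2 -2 -1 0 } = -367/128
g(RRRBRRBRRRR) = { -3 -23/8 | -367/128 -183/64 -91/32 -45/16 -11/4 -5/2 -2 -1 0 } = -735/256
g(RRRBRRBRRRRR) = { -3 -23/8 | -735/256 -367/128 -183/64 -91/32 -45/16 -11/4 -5/2 -2 -1 0 } = -1471/512
g(RRRBRRBRRRRRR) = { -3 -23/8 | -1471/512 -735/256 -367/128 -183/64 -91/32 -45/16 -11/4 -5/2 -2 -1 0 } = -2943/1024
g(RRRBRRBRRRRRRR) = { -3 -23/8 | -2943/1024 -1471/512 -735/256 -367/128 -183/64 -91/32 -45/16 -11/4 -5/2 -2 -1 0 } = -5887/2048

-5887/2048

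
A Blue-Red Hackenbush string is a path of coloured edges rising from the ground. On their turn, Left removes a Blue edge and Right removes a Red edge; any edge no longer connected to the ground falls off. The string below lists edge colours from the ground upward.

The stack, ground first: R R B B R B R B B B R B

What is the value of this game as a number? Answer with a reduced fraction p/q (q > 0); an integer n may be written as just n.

1 of 12 · R · max L −∞ · min R 0 so -1
2 of 12 · RR · max L −∞ · min R -1 so -2
3 of 12 · RRB · max L -2 · min R -1 so -3/2
4 of 12 · RRBB · max L -3/2 · min R -1 so -5/4
5 of 12 · RRBBR · max L -3/2 · min R -5/4 so -11/8
6 of 12 · RRBBRB · max L -11/8 · min R -5/4 so -21/16
7 of 12 · RRBBRBR · max L -11/8 · min R -21/16 so -43/32
8 of 12 · RRBBRBRB · max L -43/32 · min R -21/16 so -85/64
9 of 12 · RRBBRBRBB · max L -85/64 · min R -21/16 so -169/128
10 of 12 · RRBBRBRBBB · max L -169/128 · min R -21/16 so -337/256
11 of 12 · RRBBRBRBBBR · max L -169/128 · min R -337/256 so -675/512
12 of 12 · RRBBRBRBBBRB · max L -675/512 · min R -337/256 so -1349/1024

-1349/1024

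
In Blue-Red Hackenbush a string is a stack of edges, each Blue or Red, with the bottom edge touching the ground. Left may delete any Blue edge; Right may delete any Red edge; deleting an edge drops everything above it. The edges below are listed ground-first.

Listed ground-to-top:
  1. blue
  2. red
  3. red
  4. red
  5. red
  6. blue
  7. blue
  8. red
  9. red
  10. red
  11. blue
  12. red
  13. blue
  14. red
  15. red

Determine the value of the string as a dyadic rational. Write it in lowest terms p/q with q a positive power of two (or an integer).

G_1 [b]  L=[0]  R=[·]  = 1
G_2 [br]  L=[0]  R=[1]  = 1/2
G_3 [brr]  L=[0]  R=[1/2; 1]  = 1/4
G_4 [brrr]  L=[0]  R=[1/4; 1/2; 1]  = 1/8
G_5 [brrrr]  L=[0]  R=[1/8; 1/4; 1/2; 1]  = 1/16
G_6 [brrrrb]  L=[0; 1/16]  R=[1/8; 1/4; 1/2; 1]  = 3/32
G_7 [brrrrbb]  L=[0; 1/16; 3/32]  R=[1/8; 1/4; 1/2; 1]  = 7/64
G_8 [brrrrbbr]  L=[0; 1/16; 3/32]  R=[7/64; 1/8; 1/4; 1/2; 1]  = 13/128
G_9 [brrrrbbrr]  L=[0; 1/16; 3/32]  R=[13/128; 7/64; 1/8; 1/4; 1/2; 1]  = 25/256
G_10 [brrrrbbrrr]  L=[0; 1/16; 3/32]  R=[25/256; 13/128; 7/64; 1/8; 1/4; 1/2; 1]  = 49/512
G_11 [brrrrbbrrrb]  L=[0; 1/16; 3/32; 49/512]  R=[25/256; 13/128; 7/64; 1/8; 1/4; 1/2; 1]  = 99/1024
G_12 [brrrrbbrrrbr]  L=[0; 1/16; 3/32; 49/512]  R=[99/1024; 25/256; 13/128; 7/64; 1/8; 1/4; 1/2; 1]  = 197/2048
G_13 [brrrrbbrrrbrb]  L=[0; 1/16; 3/32; 49/512; 197/2048]  R=[99/1024; 25/256; 13/128; 7/64; 1/8; 1/4; 1/2; 1]  = 395/4096
G_14 [brrrrbbrrrbrbr]  L=[0; 1/16; 3/32; 49/512; 197/2048]  R=[395/4096; 99/1024; 25/256; 13/128; 7/64; 1/8; 1/4; 1/2; 1]  = 789/8192
G_15 [brrrrbbrrrbrbrr]  L=[0; 1/16; 3/32; 49/512; 197/2048]  R=[789/8192; 395/4096; 99/1024; 25/256; 13/128; 7/64; 1/8; 1/4; 1/2; 1]  = 1577/16384

1577/16384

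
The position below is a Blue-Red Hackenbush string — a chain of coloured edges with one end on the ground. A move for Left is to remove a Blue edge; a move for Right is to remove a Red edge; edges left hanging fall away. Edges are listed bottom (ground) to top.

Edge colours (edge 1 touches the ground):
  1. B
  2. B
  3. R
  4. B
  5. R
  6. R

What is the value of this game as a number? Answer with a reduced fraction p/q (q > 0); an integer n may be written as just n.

25/16

Recurse on prefixes of the 6-edge string B B R B R R:
G(B) = { 0 | none } gives 1
G(BB) = { 0,1 | none } gives 2
G(BBR) = { 0,1 | 2 } gives 3/2
G(BBRB) = { 0,1,3/2 | 2 } gives 7/4
G(BBRBR) = { 0,1,3/2 | 7/4,2 } gives 13/8
G(BBRBRR) = { 0,1,3/2 | 13/8,7/4,2 } gives 25/16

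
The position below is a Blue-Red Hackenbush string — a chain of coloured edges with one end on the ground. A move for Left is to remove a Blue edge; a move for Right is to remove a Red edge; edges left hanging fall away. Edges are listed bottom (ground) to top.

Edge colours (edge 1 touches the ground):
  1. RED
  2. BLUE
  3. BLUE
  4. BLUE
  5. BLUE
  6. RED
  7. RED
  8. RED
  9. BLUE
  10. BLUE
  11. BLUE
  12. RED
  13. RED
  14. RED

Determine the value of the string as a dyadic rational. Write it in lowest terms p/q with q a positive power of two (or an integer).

val(R) = { — | 0 } gives -1
val(RB) = { -1 | 0 } gives -1/2
val(RBB) = { -1, -1/2 | 0 } gives -1/4
val(RBBB) = { -1, -1/2, -1/4 | 0 } gives -1/8
val(RBBBB) = { -1, -1/2, -1/4, -1/8 | 0 } gives -1/16
val(RBBBBR) = { -1, -1/2, -1/4, -1/8 | -1/16, 0 } gives -3/32
val(RBBBBRR) = { -1, -1/2, -1/4, -1/8 | -3/32, -1/16, 0 } gives -7/64
val(RBBBBRRR) = { -1, -1/2, -1/4, -1/8 | -7/64, -3/32, -1/16, 0 } gives -15/128
val(RBBBBRRRB) = { -1, -1/2, -1/4, -1/8, -15/128 | -7/64, -3/32, -1/16, 0 } gives -29/256
val(RBBBBRRRBB) = { -1, -1/2, -1/4, -1/8, -15/128, -29/256 | -7/64, -3/32, -1/16, 0 } gives -57/512
val(RBBBBRRRBBB) = { -1, -1/2, -1/4, -1/8, -15/128, -29/256, -57/512 | -7/64, -3/32, -1/16, 0 } gives -113/1024
val(RBBBBRRRBBBR) = { -1, -1/2, -1/4, -1/8, -15/128, -29/256, -57/512 | -113/1024, -7/64, -3/32, -1/16, 0 } gives -227/2048
val(RBBBBRRRBBBRR) = { -1, -1/2, -1/4, -1/8, -15/128, -29/256, -57/512 | -227/2048, -113/1024, -7/64, -3/32, -1/16, 0 } gives -455/4096
val(RBBBBRRRBBBRRR) = { -1, -1/2, -1/4, -1/8, -15/128, -29/256, -57/512 | -455/4096, -227/2048, -113/1024, -7/64, -3/32, -1/16, 0 } gives -911/8192

-911/8192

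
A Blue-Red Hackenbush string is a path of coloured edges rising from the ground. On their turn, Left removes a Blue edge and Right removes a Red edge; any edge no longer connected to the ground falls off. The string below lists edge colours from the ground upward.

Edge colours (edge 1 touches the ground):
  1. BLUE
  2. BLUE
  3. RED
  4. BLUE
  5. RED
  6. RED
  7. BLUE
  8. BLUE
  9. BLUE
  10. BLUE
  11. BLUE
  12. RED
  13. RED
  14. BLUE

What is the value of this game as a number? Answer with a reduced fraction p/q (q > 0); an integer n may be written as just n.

step 1: add BLUE to get B; options L={ 0 } R={  } so 1
step 2: add BLUE to get BB; options L={ 0,1 } R={  } so 2
step 3: add RED to get BBR; options L={ 0,1 } R={ 2 } so 3/2
step 4: add BLUE to get BBRB; options L={ 0,1,3/2 } R={ 2 } so 7/4
step 5: add RED to get BBRBR; options L={ 0,1,3/2 } R={ 7/4,2 } so 13/8
step 6: add RED to get BBRBRR; options L={ 0,1,3/2 } R={ 13/8,7/4,2 } so 25/16
step 7: add BLUE to get BBRBRRB; options L={ 0,1,3/2,25/16 } R={ 13/8,7/4,2 } so 51/32
step 8: add BLUE to get BBRBRRBB; options L={ 0,1,3/2,25/16,51/32 } R={ 13/8,7/4,2 } so 103/64
step 9: add BLUE to get BBRBRRBBB; options L={ 0,1,3/2,25/16,51/32,103/64 } R={ 13/8,7/4,2 } so 207/128
step 10: add BLUE to get BBRBRRBBBB; options L={ 0,1,3/2,25/16,51/32,103/64,207/128 } R={ 13/8,7/4,2 } so 415/256
step 11: add BLUE to get BBRBRRBBBBB; options L={ 0,1,3/2,25/16,51/32,103/64,207/128,415/256 } R={ 13/8,7/4,2 } so 831/512
step 12: add RED to get BBRBRRBBBBBR; options L={ 0,1,3/2,25/16,51/32,103/64,207/128,415/256 } R={ 831/512,13/8,7/4,2 } so 1661/1024
step 13: add RED to get BBRBRRBBBBBRR; options L={ 0,1,3/2,25/16,51/32,103/64,207/128,415/256 } R={ 1661/1024,831/512,13/8,7/4,2 } so 3321/2048
step 14: add BLUE to get BBRBRRBBBBBRRB; options L={ 0,1,3/2,25/16,51/32,103/64,207/128,415/256,3321/2048 } R={ 1661/1024,831/512,13/8,7/4,2 } so 6643/4096

6643/4096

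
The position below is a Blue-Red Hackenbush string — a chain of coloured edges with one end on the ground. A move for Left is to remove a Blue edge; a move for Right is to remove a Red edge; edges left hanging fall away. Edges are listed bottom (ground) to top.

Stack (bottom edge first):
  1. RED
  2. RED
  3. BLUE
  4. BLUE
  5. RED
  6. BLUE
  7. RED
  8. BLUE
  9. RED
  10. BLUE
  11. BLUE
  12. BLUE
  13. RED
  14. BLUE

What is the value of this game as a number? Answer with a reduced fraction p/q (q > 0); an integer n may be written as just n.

-5445/4096

step 1: add RED to get R; options L={ · } R={ 0 } gives -1
step 2: add RED to get RR; options L={ · } R={ -1,0 } gives -2
step 3: add BLUE to get RRB; options L={ -2 } R={ -1,0 } gives -3/2
step 4: add BLUE to get RRBB; options L={ -2,-3/2 } R={ -1,0 } gives -5/4
step 5: add RED to get RRBBR; options L={ -2,-3/2 } R={ -5/4,-1,0 } gives -11/8
step 6: add BLUE to get RRBBRB; options L={ -2,-3/2,-11/8 } R={ -5/4,-1,0 } gives -21/16
step 7: add RED to get RRBBRBR; options L={ -2,-3/2,-11/8 } R={ -21/16,-5/4,-1,0 } gives -43/32
step 8: add BLUE to get RRBBRBRB; options L={ -2,-3/2,-11/8,-43/32 } R={ -21/16,-5/4,-1,0 } gives -85/64
step 9: add RED to get RRBBRBRBR; options L={ -2,-3/2,-11/8,-43/32 } R={ -85/64,-21/16,-5/4,-1,0 } gives -171/128
step 10: add BLUE to get RRBBRBRBRB; options L={ -2,-3/2,-11/8,-43/32,-171/128 } R={ -85/64,-21/16,-5/4,-1,0 } gives -341/256
step 11: add BLUE to get RRBBRBRBRBB; options L={ -2,-3/2,-11/8,-43/32,-171/128,-341/256 } R={ -85/64,-21/16,-5/4,-1,0 } gives -681/512
step 12: add BLUE to get RRBBRBRBRBBB; options L={ -2,-3/2,-11/8,-43/32,-171/128,-341/256,-681/512 } R={ -85/64,-21/16,-5/4,-1,0 } gives -1361/1024
step 13: add RED to get RRBBRBRBRBBBR; options L={ -2,-3/2,-11/8,-43/32,-171/128,-341/256,-681/512 } R={ -1361/1024,-85/64,-21/16,-5/4,-1,0 } gives -2723/2048
step 14: add BLUE to get RRBBRBRBRBBBRB; options L={ -2,-3/2,-11/8,-43/32,-171/128,-341/256,-681/512,-2723/2048 } R={ -1361/1024,-85/64,-21/16,-5/4,-1,0 } gives -5445/4096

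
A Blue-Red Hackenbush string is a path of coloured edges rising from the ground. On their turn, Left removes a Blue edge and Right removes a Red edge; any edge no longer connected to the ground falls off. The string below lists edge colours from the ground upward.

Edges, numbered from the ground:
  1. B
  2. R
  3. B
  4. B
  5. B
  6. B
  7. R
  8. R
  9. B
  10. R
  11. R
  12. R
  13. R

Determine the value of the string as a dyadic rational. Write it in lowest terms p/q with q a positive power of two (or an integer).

3873/4096

Build v(s[:k]) for k = 1..13, string s = B R B B B B R R B R R R R.
B: Left { 0 }, Right { — } so simplest 1
BR: Left { 0 }, Right { 1 } so simplest 1/2
BRB: Left { 0, 1/2 }, Right { 1 } so simplest 3/4
BRBB: Left { 0, 1/2, 3/4 }, Right { 1 } so simplest 7/8
BRBBB: Left { 0, 1/2, 3/4, 7/8 }, Right { 1 } so simplest 15/16
BRBBBB: Left { 0, 1/2, 3/4, 7/8, 15/16 }, Right { 1 } so simplest 31/32
BRBBBBR: Left { 0, 1/2, 3/4, 7/8, 15/16 }, Right { 31/32, 1 } so simplest 61/64
BRBBBBRR: Left { 0, 1/2, 3/4, 7/8, 15/16 }, Right { 61/64, 31/32, 1 } so simplest 121/128
BRBBBBRRB: Left { 0, 1/2, 3/4, 7/8, 15/16, 121/128 }, Right { 61/64, 31/32, 1 } so simplest 243/256
BRBBBBRRBR: Left { 0, 1/2, 3/4, 7/8, 15/16, 121/128 }, Right { 243/256, 61/64, 31/32, 1 } so simplest 485/512
BRBBBBRRBRR: Left { 0, 1/2, 3/4, 7/8, 15/16, 121/128 }, Right { 485/512, 243/256, 61/64, 31/32, 1 } so simplest 969/1024
BRBBBBRRBRRR: Left { 0, 1/2, 3/4, 7/8, 15/16, 121/128 }, Right { 969/1024, 485/512, 243/256, 61/64, 31/32, 1 } so simplest 1937/2048
BRBBBBRRBRRRR: Left { 0, 1/2, 3/4, 7/8, 15/16, 121/128 }, Right { 1937/2048, 969/1024, 485/512, 243/256, 61/64, 31/32, 1 } so simplest 3873/4096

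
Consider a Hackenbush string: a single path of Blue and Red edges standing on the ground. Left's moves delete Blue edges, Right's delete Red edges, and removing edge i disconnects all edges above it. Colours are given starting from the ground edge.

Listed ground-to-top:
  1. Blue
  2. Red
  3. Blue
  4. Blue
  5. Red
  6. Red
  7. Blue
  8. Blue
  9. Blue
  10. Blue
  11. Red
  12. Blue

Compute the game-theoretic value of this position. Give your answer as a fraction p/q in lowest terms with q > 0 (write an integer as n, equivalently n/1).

1659/2048

Prefix values for Blue Red Blue Blue Red Red Blue Blue Blue Blue Red Blue via {L|R} + simplicity:
step 1: add Blue to get B; options L={ 0 } R={ (no moves) } gives 1
step 2: add Red to get BR; options L={ 0 } R={ 1 } gives 1/2
step 3: add Blue to get BRB; options L={ 0,1/2 } R={ 1 } gives 3/4
step 4: add Blue to get BRBB; options L={ 0,1/2,3/4 } R={ 1 } gives 7/8
step 5: add Red to get BRBBR; options L={ 0,1/2,3/4 } R={ 7/8,1 } gives 13/16
step 6: add Red to get BRBBRR; options L={ 0,1/2,3/4 } R={ 13/16,7/8,1 } gives 25/32
step 7: add Blue to get BRBBRRB; options L={ 0,1/2,3/4,25/32 } R={ 13/16,7/8,1 } gives 51/64
step 8: add Blue to get BRBBRRBB; options L={ 0,1/2,3/4,25/32,51/64 } R={ 13/16,7/8,1 } gives 103/128
step 9: add Blue to get BRBBRRBBB; options L={ 0,1/2,3/4,25/32,51/64,103/128 } R={ 13/16,7/8,1 } gives 207/256
step 10: add Blue to get BRBBRRBBBB; options L={ 0,1/2,3/4,25/32,51/64,103/128,207/256 } R={ 13/16,7/8,1 } gives 415/512
step 11: add Red to get BRBBRRBBBBR; options L={ 0,1/2,3/4,25/32,51/64,103/128,207/256 } R={ 415/512,13/16,7/8,1 } gives 829/1024
step 12: add Blue to get BRBBRRBBBBRB; options L={ 0,1/2,3/4,25/32,51/64,103/128,207/256,829/1024 } R={ 415/512,13/16,7/8,1 } gives 1659/2048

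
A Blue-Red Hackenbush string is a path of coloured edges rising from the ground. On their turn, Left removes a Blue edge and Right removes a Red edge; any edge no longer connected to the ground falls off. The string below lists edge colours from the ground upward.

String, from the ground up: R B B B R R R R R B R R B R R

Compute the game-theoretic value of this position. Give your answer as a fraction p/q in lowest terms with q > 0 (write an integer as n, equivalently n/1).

Prefix values for R B B B R R R R R B R R B R R via {L|R} + simplicity:
R: Left { (no moves) }, Right { 0 } → simplest -1
RB: Left { -1 }, Right { 0 } → simplest -1/2
RBB: Left { -1; -1/2 }, Right { 0 } → simplest -1/4
RBBB: Left { -1; -1/2; -1/4 }, Right { 0 } → simplest -1/8
RBBBR: Left { -1; -1/2; -1/4 }, Right { -1/8; 0 } → simplest -3/16
RBBBRR: Left { -1; -1/2; -1/4 }, Right { -3/16; -1/8; 0 } → simplest -7/32
RBBBRRR: Left { -1; -1/2; -1/4 }, Right { -7/32; -3/16; -1/8; 0 } → simplest -15/64
RBBBRRRR: Left { -1; -1/2; -1/4 }, Right { -15/64; -7/32; -3/16; -1/8; 0 } → simplest -31/128
RBBBRRRRR: Left { -1; -1/2; -1/4 }, Right { -31/128; -15/64; -7/32; -3/16; -1/8; 0 } → simplest -63/256
RBBBRRRRRB: Left { -1; -1/2; -1/4; -63/256 }, Right { -31/128; -15/64; -7/32; -3/16; -1/8; 0 } → simplest -125/512
RBBBRRRRRBR: Left { -1; -1/2; -1/4; -63/256 }, Right { -125/512; -31/128; -15/64; -7/32; -3/16; -1/8; 0 } → simplest -251/1024
RBBBRRRRRBRR: Left { -1; -1/2; -1/4; -63/256 }, Right { -251/1024; -125/512; -31/128; -15/64; -7/32; -3/16; -1/8; 0 } → simplest -503/2048
RBBBRRRRRBRRB: Left { -1; -1/2; -1/4; -63/256; -503/2048 }, Right { -251/1024; -125/512; -31/128; -15/64; -7/32; -3/16; -1/8; 0 } → simplest -1005/4096
RBBBRRRRRBRRBR: Left { -1; -1/2; -1/4; -63/256; -503/2048 }, Right { -1005/4096; -251/1024; -125/512; -31/128; -15/64; -7/32; -3/16; -1/8; 0 } → simplest -2011/8192
RBBBRRRRRBRRBRR: Left { -1; -1/2; -1/4; -63/256; -503/2048 }, Right { -2011/8192; -1005/4096; -251/1024; -125/512; -31/128; -15/64; -7/32; -3/16; -1/8; 0 } → simplest -4023/16384

-4023/16384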